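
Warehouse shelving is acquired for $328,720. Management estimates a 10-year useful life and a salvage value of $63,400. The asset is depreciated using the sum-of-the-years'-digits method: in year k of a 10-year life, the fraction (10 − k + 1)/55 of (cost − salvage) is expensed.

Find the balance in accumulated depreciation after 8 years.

$250,848

Depreciable base = $328,720 − $63,400 = $265,320.
Sum of the years' digits = 10+9+8+7+6+5+4+3+2+1 = 55.
Year 1: $265,320 × 10/55 = $48,240. Book value $280,480.
Year 2: $265,320 × 9/55 = $43,416. Book value $237,064.
Year 3: $265,320 × 8/55 = $38,592. Book value $198,472.
Year 4: $265,320 × 7/55 = $33,768. Book value $164,704.
Year 5: $265,320 × 6/55 = $28,944. Book value $135,760.
Year 6: $265,320 × 5/55 = $24,120. Book value $111,640.
Year 7: $265,320 × 4/55 = $19,296. Book value $92,344.
Year 8: $265,320 × 3/55 = $14,472. Book value $77,872.
Accumulated through year 8 = $328,720 − $77,872 = $250,848.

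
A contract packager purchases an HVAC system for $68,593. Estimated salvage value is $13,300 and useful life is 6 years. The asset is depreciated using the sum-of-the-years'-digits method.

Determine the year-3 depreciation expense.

$10,532

Depreciable base = $68,593 − $13,300 = $55,293.
Sum of the years' digits = 6+5+4+3+2+1 = 21.
Year 1: $55,293 × 6/21 = $15,798. Book value $52,795.
Year 2: $55,293 × 5/21 = $13,165. Book value $39,630.
Year 3: $55,293 × 4/21 = $10,532. Book value $29,098.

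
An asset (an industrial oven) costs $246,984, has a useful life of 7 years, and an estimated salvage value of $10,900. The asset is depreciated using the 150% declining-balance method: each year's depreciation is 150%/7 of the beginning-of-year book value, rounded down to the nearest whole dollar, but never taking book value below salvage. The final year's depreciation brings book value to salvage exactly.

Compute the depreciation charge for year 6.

Depreciable base = $246,984 − $10,900 = $236,084.
Year 1: ⌊$246,984 × 150%/7⌋ = $52,925. Book value $194,059.
Year 2: ⌊$194,059 × 150%/7⌋ = $41,584. Book value $152,475.
Year 3: ⌊$152,475 × 150%/7⌋ = $32,673. Book value $119,802.
Year 4: ⌊$119,802 × 150%/7⌋ = $25,671. Book value $94,131.
Year 5: ⌊$94,131 × 150%/7⌋ = $20,170. Book value $73,961.
Year 6: ⌊$73,961 × 150%/7⌋ = $15,848. Book value $58,113.

$15,848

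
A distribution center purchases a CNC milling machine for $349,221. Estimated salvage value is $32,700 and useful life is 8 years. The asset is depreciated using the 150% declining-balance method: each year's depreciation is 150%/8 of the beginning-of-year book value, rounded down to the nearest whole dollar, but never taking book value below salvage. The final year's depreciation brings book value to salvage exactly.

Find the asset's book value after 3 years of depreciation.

$187,316

Depreciable base = $349,221 − $32,700 = $316,521.
Year 1: ⌊$349,221 × 150%/8⌋ = $65,478. Book value $283,743.
Year 2: ⌊$283,743 × 150%/8⌋ = $53,201. Book value $230,542.
Year 3: ⌊$230,542 × 150%/8⌋ = $43,226. Book value $187,316.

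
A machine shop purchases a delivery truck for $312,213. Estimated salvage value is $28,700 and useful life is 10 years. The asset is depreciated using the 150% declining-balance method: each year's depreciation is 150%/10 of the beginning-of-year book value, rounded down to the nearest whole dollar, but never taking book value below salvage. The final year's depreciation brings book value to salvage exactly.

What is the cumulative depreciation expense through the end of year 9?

$239,896

Depreciable base = $312,213 − $28,700 = $283,513.
Year 1: ⌊$312,213 × 150%/10⌋ = $46,831. Book value $265,382.
Year 2: ⌊$265,382 × 150%/10⌋ = $39,807. Book value $225,575.
Year 3: ⌊$225,575 × 150%/10⌋ = $33,836. Book value $191,739.
Year 4: ⌊$191,739 × 150%/10⌋ = $28,760. Book value $162,979.
Year 5: ⌊$162,979 × 150%/10⌋ = $24,446. Book value $138,533.
Year 6: ⌊$138,533 × 150%/10⌋ = $20,779. Book value $117,754.
Year 7: ⌊$117,754 × 150%/10⌋ = $17,663. Book value $100,091.
Year 8: ⌊$100,091 × 150%/10⌋ = $15,013. Book value $85,078.
Year 9: ⌊$85,078 × 150%/10⌋ = $12,761. Book value $72,317.
Accumulated through year 9 = $312,213 − $72,317 = $239,896.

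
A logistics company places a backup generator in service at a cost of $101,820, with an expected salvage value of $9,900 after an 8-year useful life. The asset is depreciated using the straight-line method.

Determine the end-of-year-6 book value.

Depreciable base = $101,820 − $9,900 = $91,920.
Annual expense = $91,920 / 8 = $11,490.
End of year 1: book value $90,330.
End of year 2: book value $78,840.
End of year 3: book value $67,350.
End of year 4: book value $55,860.
End of year 5: book value $44,370.
End of year 6: book value $32,880.

$32,880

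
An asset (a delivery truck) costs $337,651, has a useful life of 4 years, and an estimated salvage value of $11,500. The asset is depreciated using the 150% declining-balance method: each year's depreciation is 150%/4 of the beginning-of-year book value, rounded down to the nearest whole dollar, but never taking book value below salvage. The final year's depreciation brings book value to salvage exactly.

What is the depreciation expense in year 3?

Depreciable base = $337,651 − $11,500 = $326,151.
Year 1: ⌊$337,651 × 150%/4⌋ = $126,619. Book value $211,032.
Year 2: ⌊$211,032 × 150%/4⌋ = $79,137. Book value $131,895.
Year 3: ⌊$131,895 × 150%/4⌋ = $49,460. Book value $82,435.

$49,460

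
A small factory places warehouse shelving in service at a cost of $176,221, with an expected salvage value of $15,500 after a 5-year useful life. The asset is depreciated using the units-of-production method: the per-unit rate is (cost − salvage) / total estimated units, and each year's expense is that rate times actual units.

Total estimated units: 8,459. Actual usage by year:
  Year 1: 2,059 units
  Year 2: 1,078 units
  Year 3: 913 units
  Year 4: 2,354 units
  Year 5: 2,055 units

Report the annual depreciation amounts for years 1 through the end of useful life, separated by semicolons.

$39,121; $20,482; $17,347; $44,726; $39,045

Depreciable base = $176,221 − $15,500 = $160,721.
Rate = $160,721 / 8,459 units = $19 per unit.
Year 1: 2,059 × $19 = $39,121. Book value $137,100.
Year 2: 1,078 × $19 = $20,482. Book value $116,618.
Year 3: 913 × $19 = $17,347. Book value $99,271.
Year 4: 2,354 × $19 = $44,726. Book value $54,545.
Year 5: 2,055 × $19 = $39,045. Book value $15,500.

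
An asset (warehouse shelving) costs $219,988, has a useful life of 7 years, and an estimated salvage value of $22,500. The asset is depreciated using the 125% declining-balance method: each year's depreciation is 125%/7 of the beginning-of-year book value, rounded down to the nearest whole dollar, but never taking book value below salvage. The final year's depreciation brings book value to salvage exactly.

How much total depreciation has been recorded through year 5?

$137,715

Depreciable base = $219,988 − $22,500 = $197,488.
Year 1: ⌊$219,988 × 125%/7⌋ = $39,283. Book value $180,705.
Year 2: ⌊$180,705 × 125%/7⌋ = $32,268. Book value $148,437.
Year 3: ⌊$148,437 × 125%/7⌋ = $26,506. Book value $121,931.
Year 4: ⌊$121,931 × 125%/7⌋ = $21,773. Book value $100,158.
Year 5: ⌊$100,158 × 125%/7⌋ = $17,885. Book value $82,273.
Accumulated through year 5 = $219,988 − $82,273 = $137,715.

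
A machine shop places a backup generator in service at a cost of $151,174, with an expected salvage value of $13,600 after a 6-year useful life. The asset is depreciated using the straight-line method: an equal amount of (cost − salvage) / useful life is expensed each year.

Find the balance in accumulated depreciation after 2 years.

Depreciable base = $151,174 − $13,600 = $137,574.
Annual expense = $137,574 / 6 = $22,929.
End of year 1: book value $128,245.
End of year 2: book value $105,316.
Accumulated through year 2 = $151,174 − $105,316 = $45,858.

$45,858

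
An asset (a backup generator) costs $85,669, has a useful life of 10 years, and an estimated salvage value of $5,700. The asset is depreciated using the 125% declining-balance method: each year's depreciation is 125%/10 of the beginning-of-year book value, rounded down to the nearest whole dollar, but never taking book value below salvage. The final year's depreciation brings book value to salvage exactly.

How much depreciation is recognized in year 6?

Depreciable base = $85,669 − $5,700 = $79,969.
Year 1: ⌊$85,669 × 125%/10⌋ = $10,708. Book value $74,961.
Year 2: ⌊$74,961 × 125%/10⌋ = $9,370. Book value $65,591.
Year 3: ⌊$65,591 × 125%/10⌋ = $8,198. Book value $57,393.
Year 4: ⌊$57,393 × 125%/10⌋ = $7,174. Book value $50,219.
Year 5: ⌊$50,219 × 125%/10⌋ = $6,277. Book value $43,942.
Year 6: ⌊$43,942 × 125%/10⌋ = $5,492. Book value $38,450.

$5,492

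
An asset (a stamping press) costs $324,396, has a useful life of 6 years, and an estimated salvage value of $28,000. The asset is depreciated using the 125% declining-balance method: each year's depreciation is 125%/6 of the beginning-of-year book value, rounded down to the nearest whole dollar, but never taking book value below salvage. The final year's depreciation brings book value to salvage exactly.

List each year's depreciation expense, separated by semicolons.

Depreciable base = $324,396 − $28,000 = $296,396.
Year 1: ⌊$324,396 × 125%/6⌋ = $67,582. Book value $256,814.
Year 2: ⌊$256,814 × 125%/6⌋ = $53,502. Book value $203,312.
Year 3: ⌊$203,312 × 125%/6⌋ = $42,356. Book value $160,956.
Year 4: ⌊$160,956 × 125%/6⌋ = $33,532. Book value $127,424.
Year 5: ⌊$127,424 × 125%/6⌋ = $26,546. Book value $100,878.
Year 6 (final): $100,878 − $28,000 = $72,878. Book value $28,000.

$67,582; $53,502; $42,356; $33,532; $26,546; $72,878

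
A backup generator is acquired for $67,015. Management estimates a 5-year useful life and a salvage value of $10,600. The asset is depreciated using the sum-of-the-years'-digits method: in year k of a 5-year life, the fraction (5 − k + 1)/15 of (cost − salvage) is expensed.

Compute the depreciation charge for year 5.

Depreciable base = $67,015 − $10,600 = $56,415.
Sum of the years' digits = 5+4+3+2+1 = 15.
Year 1: $56,415 × 5/15 = $18,805. Book value $48,210.
Year 2: $56,415 × 4/15 = $15,044. Book value $33,166.
Year 3: $56,415 × 3/15 = $11,283. Book value $21,883.
Year 4: $56,415 × 2/15 = $7,522. Book value $14,361.
Year 5: $56,415 × 1/15 = $3,761. Book value $10,600.

$3,761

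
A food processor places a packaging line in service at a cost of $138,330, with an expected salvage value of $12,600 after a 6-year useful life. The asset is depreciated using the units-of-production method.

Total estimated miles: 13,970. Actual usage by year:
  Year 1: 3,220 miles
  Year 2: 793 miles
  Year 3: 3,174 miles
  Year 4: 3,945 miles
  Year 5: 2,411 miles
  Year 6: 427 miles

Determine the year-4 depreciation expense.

Depreciable base = $138,330 − $12,600 = $125,730.
Rate = $125,730 / 13,970 miles = $9 per mile.
Year 1: 3,220 × $9 = $28,980. Book value $109,350.
Year 2: 793 × $9 = $7,137. Book value $102,213.
Year 3: 3,174 × $9 = $28,566. Book value $73,647.
Year 4: 3,945 × $9 = $35,505. Book value $38,142.

$35,505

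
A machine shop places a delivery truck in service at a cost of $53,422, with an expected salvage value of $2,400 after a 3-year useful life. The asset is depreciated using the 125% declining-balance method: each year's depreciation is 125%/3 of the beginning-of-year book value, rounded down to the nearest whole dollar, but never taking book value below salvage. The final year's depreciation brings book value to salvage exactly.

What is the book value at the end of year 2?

$18,179

Depreciable base = $53,422 − $2,400 = $51,022.
Year 1: ⌊$53,422 × 125%/3⌋ = $22,259. Book value $31,163.
Year 2: ⌊$31,163 × 125%/3⌋ = $12,984. Book value $18,179.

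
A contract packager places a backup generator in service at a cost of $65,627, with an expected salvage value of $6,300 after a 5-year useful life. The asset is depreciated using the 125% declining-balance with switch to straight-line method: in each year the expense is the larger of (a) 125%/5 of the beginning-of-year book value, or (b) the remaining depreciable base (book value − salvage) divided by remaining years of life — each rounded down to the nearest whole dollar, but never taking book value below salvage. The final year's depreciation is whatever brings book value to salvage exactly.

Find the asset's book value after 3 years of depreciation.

$26,711

Depreciable base = $65,627 − $6,300 = $59,327.
Year 1: DB = ⌊$65,627 × 125%/5⌋ = $16,406; SL = ⌊$59,327/5⌋ = $11,865 → take DB $16,406. Book value $49,221.
Year 2: DB = ⌊$49,221 × 125%/5⌋ = $12,305; SL = ⌊$42,921/4⌋ = $10,730 → take DB $12,305. Book value $36,916.
Year 3: DB = ⌊$36,916 × 125%/5⌋ = $9,229; SL = ⌊$30,616/3⌋ = $10,205 → take SL $10,205. Book value $26,711.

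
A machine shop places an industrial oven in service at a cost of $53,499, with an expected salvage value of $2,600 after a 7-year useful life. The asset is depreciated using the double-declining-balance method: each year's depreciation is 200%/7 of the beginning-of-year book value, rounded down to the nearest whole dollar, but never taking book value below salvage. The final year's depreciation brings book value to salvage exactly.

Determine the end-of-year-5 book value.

$9,949

Depreciable base = $53,499 − $2,600 = $50,899.
Year 1: ⌊$53,499 × 200%/7⌋ = $15,285. Book value $38,214.
Year 2: ⌊$38,214 × 200%/7⌋ = $10,918. Book value $27,296.
Year 3: ⌊$27,296 × 200%/7⌋ = $7,798. Book value $19,498.
Year 4: ⌊$19,498 × 200%/7⌋ = $5,570. Book value $13,928.
Year 5: ⌊$13,928 × 200%/7⌋ = $3,979. Book value $9,949.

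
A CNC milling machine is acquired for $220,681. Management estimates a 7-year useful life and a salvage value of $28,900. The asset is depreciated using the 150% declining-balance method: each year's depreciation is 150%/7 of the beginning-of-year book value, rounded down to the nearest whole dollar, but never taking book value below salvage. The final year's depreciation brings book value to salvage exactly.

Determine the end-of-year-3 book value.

Depreciable base = $220,681 − $28,900 = $191,781.
Year 1: ⌊$220,681 × 150%/7⌋ = $47,288. Book value $173,393.
Year 2: ⌊$173,393 × 150%/7⌋ = $37,155. Book value $136,238.
Year 3: ⌊$136,238 × 150%/7⌋ = $29,193. Book value $107,045.

$107,045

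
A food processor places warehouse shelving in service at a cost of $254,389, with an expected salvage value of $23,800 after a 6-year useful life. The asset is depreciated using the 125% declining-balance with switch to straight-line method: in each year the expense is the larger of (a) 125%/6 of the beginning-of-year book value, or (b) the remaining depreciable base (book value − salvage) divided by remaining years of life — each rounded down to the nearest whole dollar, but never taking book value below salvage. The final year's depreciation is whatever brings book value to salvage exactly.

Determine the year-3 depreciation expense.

Depreciable base = $254,389 − $23,800 = $230,589.
Year 1: DB = ⌊$254,389 × 125%/6⌋ = $52,997; SL = ⌊$230,589/6⌋ = $38,431 → take DB $52,997. Book value $201,392.
Year 2: DB = ⌊$201,392 × 125%/6⌋ = $41,956; SL = ⌊$177,592/5⌋ = $35,518 → take DB $41,956. Book value $159,436.
Year 3: DB = ⌊$159,436 × 125%/6⌋ = $33,215; SL = ⌊$135,636/4⌋ = $33,909 → take SL $33,909. Book value $125,527.

$33,909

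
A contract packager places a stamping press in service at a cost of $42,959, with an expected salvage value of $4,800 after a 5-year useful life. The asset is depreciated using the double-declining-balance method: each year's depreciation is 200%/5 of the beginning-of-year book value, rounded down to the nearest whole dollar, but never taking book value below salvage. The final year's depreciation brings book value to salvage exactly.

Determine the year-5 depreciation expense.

$768

Depreciable base = $42,959 − $4,800 = $38,159.
Year 1: ⌊$42,959 × 200%/5⌋ = $17,183. Book value $25,776.
Year 2: ⌊$25,776 × 200%/5⌋ = $10,310. Book value $15,466.
Year 3: ⌊$15,466 × 200%/5⌋ = $6,186. Book value $9,280.
Year 4: ⌊$9,280 × 200%/5⌋ = $3,712. Book value $5,568.
Year 5 (final): $5,568 − $4,800 = $768. Book value $4,800.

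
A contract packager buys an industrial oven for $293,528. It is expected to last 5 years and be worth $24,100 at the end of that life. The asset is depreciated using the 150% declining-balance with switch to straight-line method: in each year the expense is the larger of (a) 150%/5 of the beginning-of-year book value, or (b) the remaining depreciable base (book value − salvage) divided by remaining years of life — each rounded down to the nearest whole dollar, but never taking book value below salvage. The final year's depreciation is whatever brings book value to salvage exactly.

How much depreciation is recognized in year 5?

Depreciable base = $293,528 − $24,100 = $269,428.
Year 1: DB = ⌊$293,528 × 150%/5⌋ = $88,058; SL = ⌊$269,428/5⌋ = $53,885 → take DB $88,058. Book value $205,470.
Year 2: DB = ⌊$205,470 × 150%/5⌋ = $61,641; SL = ⌊$181,370/4⌋ = $45,342 → take DB $61,641. Book value $143,829.
Year 3: DB = ⌊$143,829 × 150%/5⌋ = $43,148; SL = ⌊$119,729/3⌋ = $39,909 → take DB $43,148. Book value $100,681.
Year 4: DB = ⌊$100,681 × 150%/5⌋ = $30,204; SL = ⌊$76,581/2⌋ = $38,290 → take SL $38,290. Book value $62,391.
Year 5 (final): $62,391 − $24,100 = $38,291. Book value $24,100.

$38,291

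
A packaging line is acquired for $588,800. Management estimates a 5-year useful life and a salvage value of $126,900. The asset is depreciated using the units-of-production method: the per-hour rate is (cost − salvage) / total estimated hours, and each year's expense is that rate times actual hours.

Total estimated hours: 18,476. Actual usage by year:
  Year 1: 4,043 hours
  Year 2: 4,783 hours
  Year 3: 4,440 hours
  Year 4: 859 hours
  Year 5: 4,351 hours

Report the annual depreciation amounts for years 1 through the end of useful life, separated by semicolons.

$101,075; $119,575; $111,000; $21,475; $108,775

Depreciable base = $588,800 − $126,900 = $461,900.
Rate = $461,900 / 18,476 hours = $25 per hour.
Year 1: 4,043 × $25 = $101,075. Book value $487,725.
Year 2: 4,783 × $25 = $119,575. Book value $368,150.
Year 3: 4,440 × $25 = $111,000. Book value $257,150.
Year 4: 859 × $25 = $21,475. Book value $235,675.
Year 5: 4,351 × $25 = $108,775. Book value $126,900.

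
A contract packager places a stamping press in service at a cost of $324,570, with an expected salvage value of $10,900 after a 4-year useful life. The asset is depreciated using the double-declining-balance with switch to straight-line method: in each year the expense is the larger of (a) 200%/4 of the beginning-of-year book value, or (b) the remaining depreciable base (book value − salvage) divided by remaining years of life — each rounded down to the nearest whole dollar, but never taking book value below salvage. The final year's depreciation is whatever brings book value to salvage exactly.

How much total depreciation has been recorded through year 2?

$243,427

Depreciable base = $324,570 − $10,900 = $313,670.
Year 1: DB = ⌊$324,570 × 200%/4⌋ = $162,285; SL = ⌊$313,670/4⌋ = $78,417 → take DB $162,285. Book value $162,285.
Year 2: DB = ⌊$162,285 × 200%/4⌋ = $81,142; SL = ⌊$151,385/3⌋ = $50,461 → take DB $81,142. Book value $81,143.
Accumulated through year 2 = $324,570 − $81,143 = $243,427.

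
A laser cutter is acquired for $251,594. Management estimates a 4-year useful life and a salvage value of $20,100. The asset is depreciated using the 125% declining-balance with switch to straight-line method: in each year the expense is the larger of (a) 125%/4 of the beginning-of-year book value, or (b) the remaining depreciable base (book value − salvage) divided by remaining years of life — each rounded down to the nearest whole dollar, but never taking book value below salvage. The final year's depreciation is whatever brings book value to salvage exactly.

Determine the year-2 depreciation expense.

$54,053

Depreciable base = $251,594 − $20,100 = $231,494.
Year 1: DB = ⌊$251,594 × 125%/4⌋ = $78,623; SL = ⌊$231,494/4⌋ = $57,873 → take DB $78,623. Book value $172,971.
Year 2: DB = ⌊$172,971 × 125%/4⌋ = $54,053; SL = ⌊$152,871/3⌋ = $50,957 → take DB $54,053. Book value $118,918.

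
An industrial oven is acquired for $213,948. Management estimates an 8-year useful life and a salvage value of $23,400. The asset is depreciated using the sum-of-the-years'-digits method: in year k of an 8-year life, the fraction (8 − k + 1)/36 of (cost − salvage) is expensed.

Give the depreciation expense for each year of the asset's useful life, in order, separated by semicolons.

Depreciable base = $213,948 − $23,400 = $190,548.
Sum of the years' digits = 8+7+6+5+4+3+2+1 = 36.
Year 1: $190,548 × 8/36 = $42,344. Book value $171,604.
Year 2: $190,548 × 7/36 = $37,051. Book value $134,553.
Year 3: $190,548 × 6/36 = $31,758. Book value $102,795.
Year 4: $190,548 × 5/36 = $26,465. Book value $76,330.
Year 5: $190,548 × 4/36 = $21,172. Book value $55,158.
Year 6: $190,548 × 3/36 = $15,879. Book value $39,279.
Year 7: $190,548 × 2/36 = $10,586. Book value $28,693.
Year 8: $190,548 × 1/36 = $5,293. Book value $23,400.

$42,344; $37,051; $31,758; $26,465; $21,172; $15,879; $10,586; $5,293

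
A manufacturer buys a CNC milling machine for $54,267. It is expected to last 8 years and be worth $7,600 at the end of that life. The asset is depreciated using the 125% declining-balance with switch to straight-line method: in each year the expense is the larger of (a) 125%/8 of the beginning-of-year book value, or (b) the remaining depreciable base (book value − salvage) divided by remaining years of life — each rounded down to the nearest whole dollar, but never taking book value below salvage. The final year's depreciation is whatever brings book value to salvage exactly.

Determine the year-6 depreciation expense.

Depreciable base = $54,267 − $7,600 = $46,667.
Year 1: DB = ⌊$54,267 × 125%/8⌋ = $8,479; SL = ⌊$46,667/8⌋ = $5,833 → take DB $8,479. Book value $45,788.
Year 2: DB = ⌊$45,788 × 125%/8⌋ = $7,154; SL = ⌊$38,188/7⌋ = $5,455 → take DB $7,154. Book value $38,634.
Year 3: DB = ⌊$38,634 × 125%/8⌋ = $6,036; SL = ⌊$31,034/6⌋ = $5,172 → take DB $6,036. Book value $32,598.
Year 4: DB = ⌊$32,598 × 125%/8⌋ = $5,093; SL = ⌊$24,998/5⌋ = $4,999 → take DB $5,093. Book value $27,505.
Year 5: DB = ⌊$27,505 × 125%/8⌋ = $4,297; SL = ⌊$19,905/4⌋ = $4,976 → take SL $4,976. Book value $22,529.
Year 6: DB = ⌊$22,529 × 125%/8⌋ = $3,520; SL = ⌊$14,929/3⌋ = $4,976 → take SL $4,976. Book value $17,553.

$4,976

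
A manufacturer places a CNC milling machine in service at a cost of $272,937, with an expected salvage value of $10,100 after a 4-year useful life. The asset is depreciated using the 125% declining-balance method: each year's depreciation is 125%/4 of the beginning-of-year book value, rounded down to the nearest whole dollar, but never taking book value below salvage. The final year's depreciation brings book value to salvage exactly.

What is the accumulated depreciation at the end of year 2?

$143,931

Depreciable base = $272,937 − $10,100 = $262,837.
Year 1: ⌊$272,937 × 125%/4⌋ = $85,292. Book value $187,645.
Year 2: ⌊$187,645 × 125%/4⌋ = $58,639. Book value $129,006.
Accumulated through year 2 = $272,937 − $129,006 = $143,931.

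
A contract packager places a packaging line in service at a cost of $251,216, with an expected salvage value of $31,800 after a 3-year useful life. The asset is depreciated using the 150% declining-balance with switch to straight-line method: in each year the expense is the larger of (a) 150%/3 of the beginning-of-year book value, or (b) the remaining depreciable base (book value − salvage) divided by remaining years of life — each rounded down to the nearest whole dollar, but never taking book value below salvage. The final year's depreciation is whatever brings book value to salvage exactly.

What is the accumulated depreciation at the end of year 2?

$188,412

Depreciable base = $251,216 − $31,800 = $219,416.
Year 1: DB = ⌊$251,216 × 150%/3⌋ = $125,608; SL = ⌊$219,416/3⌋ = $73,138 → take DB $125,608. Book value $125,608.
Year 2: DB = ⌊$125,608 × 150%/3⌋ = $62,804; SL = ⌊$93,808/2⌋ = $46,904 → take DB $62,804. Book value $62,804.
Accumulated through year 2 = $251,216 − $62,804 = $188,412.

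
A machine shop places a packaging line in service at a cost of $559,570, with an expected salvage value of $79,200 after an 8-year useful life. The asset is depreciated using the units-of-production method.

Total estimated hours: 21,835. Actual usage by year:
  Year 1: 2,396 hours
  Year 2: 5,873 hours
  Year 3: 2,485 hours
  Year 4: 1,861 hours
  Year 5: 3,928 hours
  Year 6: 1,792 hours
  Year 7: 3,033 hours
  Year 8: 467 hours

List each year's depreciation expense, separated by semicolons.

Depreciable base = $559,570 − $79,200 = $480,370.
Rate = $480,370 / 21,835 hours = $22 per hour.
Year 1: 2,396 × $22 = $52,712. Book value $506,858.
Year 2: 5,873 × $22 = $129,206. Book value $377,652.
Year 3: 2,485 × $22 = $54,670. Book value $322,982.
Year 4: 1,861 × $22 = $40,942. Book value $282,040.
Year 5: 3,928 × $22 = $86,416. Book value $195,624.
Year 6: 1,792 × $22 = $39,424. Book value $156,200.
Year 7: 3,033 × $22 = $66,726. Book value $89,474.
Year 8: 467 × $22 = $10,274. Book value $79,200.

$52,712; $129,206; $54,670; $40,942; $86,416; $39,424; $66,726; $10,274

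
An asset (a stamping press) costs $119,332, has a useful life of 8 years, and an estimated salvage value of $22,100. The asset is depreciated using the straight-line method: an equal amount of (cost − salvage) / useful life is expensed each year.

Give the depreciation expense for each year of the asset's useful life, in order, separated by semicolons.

$12,154; $12,154; $12,154; $12,154; $12,154; $12,154; $12,154; $12,154

Depreciable base = $119,332 − $22,100 = $97,232.
Annual expense = $97,232 / 8 = $12,154.
End of year 1: book value $107,178.
End of year 2: book value $95,024.
End of year 3: book value $82,870.
End of year 4: book value $70,716.
End of year 5: book value $58,562.
End of year 6: book value $46,408.
End of year 7: book value $34,254.
End of year 8: book value $22,100.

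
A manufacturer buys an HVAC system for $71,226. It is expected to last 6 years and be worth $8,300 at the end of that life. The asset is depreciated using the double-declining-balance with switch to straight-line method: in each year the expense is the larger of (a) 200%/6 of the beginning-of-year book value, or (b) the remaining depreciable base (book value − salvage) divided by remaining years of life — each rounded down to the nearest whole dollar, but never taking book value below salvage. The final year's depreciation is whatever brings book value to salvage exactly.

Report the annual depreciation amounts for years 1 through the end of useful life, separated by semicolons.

$23,742; $15,828; $10,552; $7,034; $4,690; $1,080

Depreciable base = $71,226 − $8,300 = $62,926.
Year 1: DB = ⌊$71,226 × 200%/6⌋ = $23,742; SL = ⌊$62,926/6⌋ = $10,487 → take DB $23,742. Book value $47,484.
Year 2: DB = ⌊$47,484 × 200%/6⌋ = $15,828; SL = ⌊$39,184/5⌋ = $7,836 → take DB $15,828. Book value $31,656.
Year 3: DB = ⌊$31,656 × 200%/6⌋ = $10,552; SL = ⌊$23,356/4⌋ = $5,839 → take DB $10,552. Book value $21,104.
Year 4: DB = ⌊$21,104 × 200%/6⌋ = $7,034; SL = ⌊$12,804/3⌋ = $4,268 → take DB $7,034. Book value $14,070.
Year 5: DB = ⌊$14,070 × 200%/6⌋ = $4,690; SL = ⌊$5,770/2⌋ = $2,885 → take DB $4,690. Book value $9,380.
Year 6 (final): $9,380 − $8,300 = $1,080. Book value $8,300.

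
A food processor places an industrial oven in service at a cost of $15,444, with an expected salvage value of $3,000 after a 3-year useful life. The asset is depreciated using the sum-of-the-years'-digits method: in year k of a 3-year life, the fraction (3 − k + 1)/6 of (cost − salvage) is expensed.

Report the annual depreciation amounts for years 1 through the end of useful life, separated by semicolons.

$6,222; $4,148; $2,074

Depreciable base = $15,444 − $3,000 = $12,444.
Sum of the years' digits = 3+2+1 = 6.
Year 1: $12,444 × 3/6 = $6,222. Book value $9,222.
Year 2: $12,444 × 2/6 = $4,148. Book value $5,074.
Year 3: $12,444 × 1/6 = $2,074. Book value $3,000.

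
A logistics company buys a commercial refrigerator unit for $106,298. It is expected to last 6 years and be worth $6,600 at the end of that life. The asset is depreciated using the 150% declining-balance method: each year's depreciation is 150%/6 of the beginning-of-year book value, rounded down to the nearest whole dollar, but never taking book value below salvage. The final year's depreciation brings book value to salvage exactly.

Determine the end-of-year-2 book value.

Depreciable base = $106,298 − $6,600 = $99,698.
Year 1: ⌊$106,298 × 150%/6⌋ = $26,574. Book value $79,724.
Year 2: ⌊$79,724 × 150%/6⌋ = $19,931. Book value $59,793.

$59,793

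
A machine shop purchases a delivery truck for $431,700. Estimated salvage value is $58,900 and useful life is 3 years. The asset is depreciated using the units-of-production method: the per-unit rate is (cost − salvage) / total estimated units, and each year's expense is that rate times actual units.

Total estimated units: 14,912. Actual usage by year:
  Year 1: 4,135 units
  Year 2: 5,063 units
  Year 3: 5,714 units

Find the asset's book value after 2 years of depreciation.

$201,750

Depreciable base = $431,700 − $58,900 = $372,800.
Rate = $372,800 / 14,912 units = $25 per unit.
Year 1: 4,135 × $25 = $103,375. Book value $328,325.
Year 2: 5,063 × $25 = $126,575. Book value $201,750.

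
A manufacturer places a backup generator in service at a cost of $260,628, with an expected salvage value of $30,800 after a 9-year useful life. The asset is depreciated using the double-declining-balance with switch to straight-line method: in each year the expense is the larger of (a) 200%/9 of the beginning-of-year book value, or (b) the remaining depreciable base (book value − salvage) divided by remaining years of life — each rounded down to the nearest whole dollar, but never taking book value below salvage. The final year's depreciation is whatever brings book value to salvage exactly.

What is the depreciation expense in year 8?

$9,972

Depreciable base = $260,628 − $30,800 = $229,828.
Year 1: DB = ⌊$260,628 × 200%/9⌋ = $57,917; SL = ⌊$229,828/9⌋ = $25,536 → take DB $57,917. Book value $202,711.
Year 2: DB = ⌊$202,711 × 200%/9⌋ = $45,046; SL = ⌊$171,911/8⌋ = $21,488 → take DB $45,046. Book value $157,665.
Year 3: DB = ⌊$157,665 × 200%/9⌋ = $35,036; SL = ⌊$126,865/7⌋ = $18,123 → take DB $35,036. Book value $122,629.
Year 4: DB = ⌊$122,629 × 200%/9⌋ = $27,250; SL = ⌊$91,829/6⌋ = $15,304 → take DB $27,250. Book value $95,379.
Year 5: DB = ⌊$95,379 × 200%/9⌋ = $21,195; SL = ⌊$64,579/5⌋ = $12,915 → take DB $21,195. Book value $74,184.
Year 6: DB = ⌊$74,184 × 200%/9⌋ = $16,485; SL = ⌊$43,384/4⌋ = $10,846 → take DB $16,485. Book value $57,699.
Year 7: DB = ⌊$57,699 × 200%/9⌋ = $12,822; SL = ⌊$26,899/3⌋ = $8,966 → take DB $12,822. Book value $44,877.
Year 8: DB = ⌊$44,877 × 200%/9⌋ = $9,972; SL = ⌊$14,077/2⌋ = $7,038 → take DB $9,972. Book value $34,905.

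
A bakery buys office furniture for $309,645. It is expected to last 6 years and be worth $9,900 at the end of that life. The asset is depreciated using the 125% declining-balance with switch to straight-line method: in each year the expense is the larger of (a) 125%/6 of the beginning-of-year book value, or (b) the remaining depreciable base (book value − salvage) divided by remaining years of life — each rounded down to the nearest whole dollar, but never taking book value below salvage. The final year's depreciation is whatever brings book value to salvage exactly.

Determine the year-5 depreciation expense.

$46,042

Depreciable base = $309,645 − $9,900 = $299,745.
Year 1: DB = ⌊$309,645 × 125%/6⌋ = $64,509; SL = ⌊$299,745/6⌋ = $49,957 → take DB $64,509. Book value $245,136.
Year 2: DB = ⌊$245,136 × 125%/6⌋ = $51,070; SL = ⌊$235,236/5⌋ = $47,047 → take DB $51,070. Book value $194,066.
Year 3: DB = ⌊$194,066 × 125%/6⌋ = $40,430; SL = ⌊$184,166/4⌋ = $46,041 → take SL $46,041. Book value $148,025.
Year 4: DB = ⌊$148,025 × 125%/6⌋ = $30,838; SL = ⌊$138,125/3⌋ = $46,041 → take SL $46,041. Book value $101,984.
Year 5: DB = ⌊$101,984 × 125%/6⌋ = $21,246; SL = ⌊$92,084/2⌋ = $46,042 → take SL $46,042. Book value $55,942.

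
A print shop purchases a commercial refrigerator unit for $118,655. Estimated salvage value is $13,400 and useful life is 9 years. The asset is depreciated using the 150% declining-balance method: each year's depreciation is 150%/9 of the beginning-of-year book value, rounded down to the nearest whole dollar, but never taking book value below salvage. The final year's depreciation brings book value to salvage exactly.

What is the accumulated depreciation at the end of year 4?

$61,432

Depreciable base = $118,655 − $13,400 = $105,255.
Year 1: ⌊$118,655 × 150%/9⌋ = $19,775. Book value $98,880.
Year 2: ⌊$98,880 × 150%/9⌋ = $16,480. Book value $82,400.
Year 3: ⌊$82,400 × 150%/9⌋ = $13,733. Book value $68,667.
Year 4: ⌊$68,667 × 150%/9⌋ = $11,444. Book value $57,223.
Accumulated through year 4 = $118,655 − $57,223 = $61,432.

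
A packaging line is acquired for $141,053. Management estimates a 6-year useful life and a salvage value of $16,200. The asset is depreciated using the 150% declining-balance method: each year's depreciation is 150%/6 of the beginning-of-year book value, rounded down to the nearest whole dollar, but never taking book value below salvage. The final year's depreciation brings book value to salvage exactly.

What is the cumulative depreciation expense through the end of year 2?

Depreciable base = $141,053 − $16,200 = $124,853.
Year 1: ⌊$141,053 × 150%/6⌋ = $35,263. Book value $105,790.
Year 2: ⌊$105,790 × 150%/6⌋ = $26,447. Book value $79,343.
Accumulated through year 2 = $141,053 − $79,343 = $61,710.

$61,710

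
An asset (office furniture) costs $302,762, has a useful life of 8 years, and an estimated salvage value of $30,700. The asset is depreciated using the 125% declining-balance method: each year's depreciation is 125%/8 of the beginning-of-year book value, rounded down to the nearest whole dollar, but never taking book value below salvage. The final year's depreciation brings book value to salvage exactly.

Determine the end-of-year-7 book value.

Depreciable base = $302,762 − $30,700 = $272,062.
Year 1: ⌊$302,762 × 125%/8⌋ = $47,306. Book value $255,456.
Year 2: ⌊$255,456 × 125%/8⌋ = $39,915. Book value $215,541.
Year 3: ⌊$215,541 × 125%/8⌋ = $33,678. Book value $181,863.
Year 4: ⌊$181,863 × 125%/8⌋ = $28,416. Book value $153,447.
Year 5: ⌊$153,447 × 125%/8⌋ = $23,976. Book value $129,471.
Year 6: ⌊$129,471 × 125%/8⌋ = $20,229. Book value $109,242.
Year 7: ⌊$109,242 × 125%/8⌋ = $17,069. Book value $92,173.

$92,173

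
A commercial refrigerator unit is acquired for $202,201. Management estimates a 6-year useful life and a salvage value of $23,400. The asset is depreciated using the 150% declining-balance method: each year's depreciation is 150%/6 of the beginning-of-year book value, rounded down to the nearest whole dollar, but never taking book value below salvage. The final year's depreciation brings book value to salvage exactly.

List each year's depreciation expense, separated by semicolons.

$50,550; $37,912; $28,434; $21,326; $15,994; $24,585

Depreciable base = $202,201 − $23,400 = $178,801.
Year 1: ⌊$202,201 × 150%/6⌋ = $50,550. Book value $151,651.
Year 2: ⌊$151,651 × 150%/6⌋ = $37,912. Book value $113,739.
Year 3: ⌊$113,739 × 150%/6⌋ = $28,434. Book value $85,305.
Year 4: ⌊$85,305 × 150%/6⌋ = $21,326. Book value $63,979.
Year 5: ⌊$63,979 × 150%/6⌋ = $15,994. Book value $47,985.
Year 6 (final): $47,985 − $23,400 = $24,585. Book value $23,400.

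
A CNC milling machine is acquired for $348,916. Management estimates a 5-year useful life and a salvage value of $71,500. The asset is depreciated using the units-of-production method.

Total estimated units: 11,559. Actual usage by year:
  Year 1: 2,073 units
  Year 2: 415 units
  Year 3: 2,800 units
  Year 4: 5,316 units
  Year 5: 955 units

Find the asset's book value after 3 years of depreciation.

Depreciable base = $348,916 − $71,500 = $277,416.
Rate = $277,416 / 11,559 units = $24 per unit.
Year 1: 2,073 × $24 = $49,752. Book value $299,164.
Year 2: 415 × $24 = $9,960. Book value $289,204.
Year 3: 2,800 × $24 = $67,200. Book value $222,004.

$222,004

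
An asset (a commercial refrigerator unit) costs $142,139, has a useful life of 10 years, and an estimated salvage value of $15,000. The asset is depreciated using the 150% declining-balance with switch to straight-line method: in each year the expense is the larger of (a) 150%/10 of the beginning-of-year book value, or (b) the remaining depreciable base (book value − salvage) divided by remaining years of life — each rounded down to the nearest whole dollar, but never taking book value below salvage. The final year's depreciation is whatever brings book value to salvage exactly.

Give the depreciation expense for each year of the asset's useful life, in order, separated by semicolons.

Depreciable base = $142,139 − $15,000 = $127,139.
Year 1: DB = ⌊$142,139 × 150%/10⌋ = $21,320; SL = ⌊$127,139/10⌋ = $12,713 → take DB $21,320. Book value $120,819.
Year 2: DB = ⌊$120,819 × 150%/10⌋ = $18,122; SL = ⌊$105,819/9⌋ = $11,757 → take DB $18,122. Book value $102,697.
Year 3: DB = ⌊$102,697 × 150%/10⌋ = $15,404; SL = ⌊$87,697/8⌋ = $10,962 → take DB $15,404. Book value $87,293.
Year 4: DB = ⌊$87,293 × 150%/10⌋ = $13,093; SL = ⌊$72,293/7⌋ = $10,327 → take DB $13,093. Book value $74,200.
Year 5: DB = ⌊$74,200 × 150%/10⌋ = $11,130; SL = ⌊$59,200/6⌋ = $9,866 → take DB $11,130. Book value $63,070.
Year 6: DB = ⌊$63,070 × 150%/10⌋ = $9,460; SL = ⌊$48,070/5⌋ = $9,614 → take SL $9,614. Book value $53,456.
Year 7: DB = ⌊$53,456 × 150%/10⌋ = $8,018; SL = ⌊$38,456/4⌋ = $9,614 → take SL $9,614. Book value $43,842.
Year 8: DB = ⌊$43,842 × 150%/10⌋ = $6,576; SL = ⌊$28,842/3⌋ = $9,614 → take SL $9,614. Book value $34,228.
Year 9: DB = ⌊$34,228 × 150%/10⌋ = $5,134; SL = ⌊$19,228/2⌋ = $9,614 → take SL $9,614. Book value $24,614.
Year 10 (final): $24,614 − $15,000 = $9,614. Book value $15,000.

$21,320; $18,122; $15,404; $13,093; $11,130; $9,614; $9,614; $9,614; $9,614; $9,614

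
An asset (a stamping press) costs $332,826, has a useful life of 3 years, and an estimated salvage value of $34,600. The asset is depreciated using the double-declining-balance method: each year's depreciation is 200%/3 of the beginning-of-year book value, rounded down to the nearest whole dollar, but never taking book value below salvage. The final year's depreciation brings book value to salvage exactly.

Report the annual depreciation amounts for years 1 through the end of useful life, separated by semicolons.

$221,884; $73,961; $2,381

Depreciable base = $332,826 − $34,600 = $298,226.
Year 1: ⌊$332,826 × 200%/3⌋ = $221,884. Book value $110,942.
Year 2: ⌊$110,942 × 200%/3⌋ = $73,961. Book value $36,981.
Year 3 (final): $36,981 − $34,600 = $2,381. Book value $34,600.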